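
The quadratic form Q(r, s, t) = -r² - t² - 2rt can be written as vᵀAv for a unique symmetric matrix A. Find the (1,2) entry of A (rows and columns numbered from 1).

The coefficient of r·s in Q is 0. For a symmetric A this equals A[1,2] + A[2,1] = 2·A[1,2].
So A[1,2] = 0/2 = 0.

0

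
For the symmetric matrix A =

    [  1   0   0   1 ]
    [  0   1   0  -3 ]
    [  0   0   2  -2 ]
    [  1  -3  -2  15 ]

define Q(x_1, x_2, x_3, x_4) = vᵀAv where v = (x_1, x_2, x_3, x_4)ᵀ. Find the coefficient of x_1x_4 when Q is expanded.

The coefficient of x_1x_4 is A[1,4] + A[4,1] = 2·1 = 2.

2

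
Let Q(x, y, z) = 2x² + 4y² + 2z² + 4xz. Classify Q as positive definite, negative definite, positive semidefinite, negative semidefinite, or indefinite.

positive semidefinite

The associated matrix is A = [[2, 0, 2], [0, 4, 0], [2, 0, 2]].
Symmetric row and column elimination reduces A to a congruent diagonal form with pivots 2, 4, 0.
Counting signs: 2 positive, 1 zero.
Hence Q is positive semidefinite.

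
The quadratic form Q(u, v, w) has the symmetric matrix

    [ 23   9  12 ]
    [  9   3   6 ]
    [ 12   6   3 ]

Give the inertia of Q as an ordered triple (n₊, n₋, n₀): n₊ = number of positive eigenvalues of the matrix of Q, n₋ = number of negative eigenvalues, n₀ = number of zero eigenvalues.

(1, 1, 1)

Symmetric row and column elimination reduces A to a congruent diagonal form with pivots 23, -12/23, 0.
That gives 1 positive, 1 negative, 1 zero pivots.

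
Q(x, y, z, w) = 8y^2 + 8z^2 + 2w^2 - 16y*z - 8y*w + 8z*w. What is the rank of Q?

1

Write A = [[0, 0, 0, 0], [0, 8, -8, -4], [0, -8, 8, 4], [0, -4, 4, 2]].
Applying the same elementary operations to the rows and columns of A produces a congruent diagonal matrix with entries 0, 8, 0, 0.
That gives 1 positive, 3 zero pivots.
The rank is the number of nonzero pivots: 1.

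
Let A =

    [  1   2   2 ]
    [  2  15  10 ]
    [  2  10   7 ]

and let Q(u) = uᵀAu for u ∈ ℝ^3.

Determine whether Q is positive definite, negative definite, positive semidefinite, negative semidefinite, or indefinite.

indefinite

Symmetric row and column elimination reduces A to a congruent diagonal form with pivots 1, 11, -3/11.
That gives 2 positive, 1 negative pivots.
Hence Q is indefinite.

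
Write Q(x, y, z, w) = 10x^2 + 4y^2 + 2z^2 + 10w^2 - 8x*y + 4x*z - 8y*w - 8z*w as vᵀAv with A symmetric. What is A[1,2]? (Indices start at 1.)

-4

The coefficient of x·y in Q is -8. For a symmetric A this equals A[1,2] + A[2,1] = 2·A[1,2].
So A[1,2] = -8/2 = -4.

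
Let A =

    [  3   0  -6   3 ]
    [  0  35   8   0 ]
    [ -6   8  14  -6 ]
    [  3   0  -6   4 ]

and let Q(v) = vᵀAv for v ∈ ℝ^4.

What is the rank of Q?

4

Row-reducing A symmetrically gives the diagonal entries 3, 35, 6/35, 1.
Counting signs: 4 positive.
The rank is the number of nonzero pivots: 4.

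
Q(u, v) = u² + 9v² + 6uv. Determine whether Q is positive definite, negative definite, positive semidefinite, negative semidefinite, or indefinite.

The symmetric matrix of Q is [[1, 3], [3, 9]].
For the 2×2 matrix [[1, 3], [3, 9]]: det = 1·9 − (3)² = 0, trace = 10.
det = 0 so one eigenvalue is zero; the form is semidefinite with the sign of the trace.

positive semidefinite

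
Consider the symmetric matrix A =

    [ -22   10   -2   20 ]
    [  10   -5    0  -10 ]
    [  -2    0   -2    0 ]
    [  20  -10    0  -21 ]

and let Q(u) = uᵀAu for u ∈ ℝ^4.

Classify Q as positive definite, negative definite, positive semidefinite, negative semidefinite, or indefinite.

negative semidefinite

Congruent diagonalization of A (simultaneous row and column reduction) yields pivots -22, -5/11, 0, -1.
Counting signs: 3 negative, 1 zero.
Hence Q is negative semidefinite.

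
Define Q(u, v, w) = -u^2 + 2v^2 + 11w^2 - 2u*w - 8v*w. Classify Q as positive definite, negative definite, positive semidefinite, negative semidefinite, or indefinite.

indefinite

The associated matrix is A = [[-1, 0, -1], [0, 2, -4], [-1, -4, 11]].
An LDLᵀ factorisation of A has diagonal entries -1, 2, 4.
So there are 2 positive, 1 negative pivots.
Hence Q is indefinite.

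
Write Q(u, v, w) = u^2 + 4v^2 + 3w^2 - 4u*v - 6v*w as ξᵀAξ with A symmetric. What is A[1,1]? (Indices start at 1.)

1

The coefficient of u^2 in Q is 1, and that is exactly A[1,1].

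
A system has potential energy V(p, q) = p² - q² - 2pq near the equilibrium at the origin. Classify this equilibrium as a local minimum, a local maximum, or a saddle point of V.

The Hessian at the origin is H = [[2, -2], [-2, -2]].
det H = 2·-2 − (-2)² = -8 < 0, so H is indefinite.
Therefore the origin is a saddle point.

saddle point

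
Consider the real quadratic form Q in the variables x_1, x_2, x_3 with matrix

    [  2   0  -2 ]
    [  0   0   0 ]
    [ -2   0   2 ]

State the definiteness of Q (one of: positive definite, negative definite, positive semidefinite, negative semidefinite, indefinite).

positive semidefinite

Applying the same elementary operations to the rows and columns of A produces a congruent diagonal matrix with entries 2, 0, 0.
That gives 1 positive, 2 zero pivots.
Hence Q is positive semidefinite.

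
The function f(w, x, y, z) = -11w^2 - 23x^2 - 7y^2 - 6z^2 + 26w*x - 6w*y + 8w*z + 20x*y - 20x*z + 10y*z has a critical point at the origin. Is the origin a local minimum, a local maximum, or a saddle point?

The Hessian at the origin is H = [[-22, 26, -6, 8], [26, -46, 20, -20], [-6, 20, -14, 10], [8, -20, 10, -12]].
Congruent diagonalization of H (simultaneous row and column reduction) yields pivots -22, -168/11, -61/42, -60/61.
So there are 4 negative pivots.
H is negative definite, so the origin is a strict local maximum.

local maximum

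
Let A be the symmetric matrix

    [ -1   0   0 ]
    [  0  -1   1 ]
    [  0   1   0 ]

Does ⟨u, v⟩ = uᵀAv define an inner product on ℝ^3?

no

An LDLᵀ factorisation of A has diagonal entries -1, -1, 1.
Counting signs: 1 positive, 2 negative.
Hence Q is indefinite.
⟨·,·⟩ is an inner product exactly when A is positive definite.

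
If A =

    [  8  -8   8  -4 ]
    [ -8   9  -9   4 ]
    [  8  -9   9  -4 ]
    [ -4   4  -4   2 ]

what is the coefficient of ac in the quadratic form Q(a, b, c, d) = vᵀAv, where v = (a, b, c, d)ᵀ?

The coefficient of ac is A[1,3] + A[3,1] = 2·8 = 16.

16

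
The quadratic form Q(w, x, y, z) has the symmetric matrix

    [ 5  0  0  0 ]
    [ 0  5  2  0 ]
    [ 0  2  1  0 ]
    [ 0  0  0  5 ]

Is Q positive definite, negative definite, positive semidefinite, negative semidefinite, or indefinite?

positive definite

Applying the same elementary operations to the rows and columns of A produces a congruent diagonal matrix with entries 5, 5, 1/5, 5.
That gives 4 positive pivots.
Hence Q is positive definite.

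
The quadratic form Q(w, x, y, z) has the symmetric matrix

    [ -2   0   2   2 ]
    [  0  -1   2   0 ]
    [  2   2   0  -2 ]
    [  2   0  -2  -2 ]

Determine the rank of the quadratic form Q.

Applying the same elementary operations to the rows and columns of A produces a congruent diagonal matrix with entries -2, -1, 6, 0.
That gives 1 positive, 2 negative, 1 zero pivots.
The rank is the number of nonzero pivots: 3.

3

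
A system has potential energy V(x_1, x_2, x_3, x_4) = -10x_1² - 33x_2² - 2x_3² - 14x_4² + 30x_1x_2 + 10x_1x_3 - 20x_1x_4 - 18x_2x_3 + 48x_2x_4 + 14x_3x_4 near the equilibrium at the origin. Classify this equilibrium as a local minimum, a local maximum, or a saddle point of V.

The Hessian at the origin is H = [[-20, 30, 10, -20], [30, -66, -18, 48], [10, -18, -4, 14], [-20, 48, 14, -28]].
Congruent diagonalization of H (simultaneous row and column reduction) yields pivots -20, -21, 10/7, 6.
So there are 2 positive, 2 negative pivots.
H is indefinite, so the origin is a saddle point.

saddle point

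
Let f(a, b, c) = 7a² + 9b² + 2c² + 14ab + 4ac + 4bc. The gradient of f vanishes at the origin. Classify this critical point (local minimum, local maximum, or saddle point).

The Hessian at the origin is H = [[14, 14, 4], [14, 18, 4], [4, 4, 4]].
Congruent diagonalization of H (simultaneous row and column reduction) yields pivots 14, 4, 20/7.
Counting signs: 3 positive.
H is positive definite, so the origin is a strict local minimum.

local minimum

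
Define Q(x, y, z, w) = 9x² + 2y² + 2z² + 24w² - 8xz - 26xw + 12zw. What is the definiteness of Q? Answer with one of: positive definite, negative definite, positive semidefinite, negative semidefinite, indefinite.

positive definite

The symmetric matrix of Q is A = [[9, 0, -4, -13], [0, 2, 0, 0], [-4, 0, 2, 6], [-13, 0, 6, 24]].
Leading principal minors: Δ_1 = 9, Δ_2 = 18, Δ_3 = 4, Δ_4 = 20.
All leading principal minors are positive, so by Sylvester's criterion Q is positive definite.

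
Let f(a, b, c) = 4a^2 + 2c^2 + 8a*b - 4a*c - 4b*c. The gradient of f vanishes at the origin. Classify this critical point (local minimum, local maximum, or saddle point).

The Hessian at the origin is H = [[8, 8, -4], [8, 0, -4], [-4, -4, 4]].
Symmetric row and column elimination reduces H to a congruent diagonal form with pivots 8, -8, 2.
Counting signs: 2 positive, 1 negative.
H is indefinite, so the origin is a saddle point.

saddle point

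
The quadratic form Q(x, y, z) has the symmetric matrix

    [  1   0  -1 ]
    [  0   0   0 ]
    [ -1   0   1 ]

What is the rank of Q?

Congruent diagonalization of A (simultaneous row and column reduction) yields pivots 1, 0, 0.
That gives 1 positive, 2 zero pivots.
The rank is the number of nonzero pivots: 1.

1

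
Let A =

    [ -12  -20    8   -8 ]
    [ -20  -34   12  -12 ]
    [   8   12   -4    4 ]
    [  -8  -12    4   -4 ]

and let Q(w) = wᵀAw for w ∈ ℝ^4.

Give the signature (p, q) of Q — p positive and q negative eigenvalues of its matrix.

Symmetric row and column elimination reduces A to a congruent diagonal form with pivots -12, -2/3, 4, 0.
Counting signs: 1 positive, 2 negative, 1 zero.

(1, 2)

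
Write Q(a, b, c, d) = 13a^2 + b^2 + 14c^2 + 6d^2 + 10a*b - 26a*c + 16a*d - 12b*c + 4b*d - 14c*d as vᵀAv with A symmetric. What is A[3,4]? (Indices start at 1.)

The coefficient of c·d in Q is -14. For a symmetric A this equals A[3,4] + A[4,3] = 2·A[3,4].
So A[3,4] = -14/2 = -7.

-7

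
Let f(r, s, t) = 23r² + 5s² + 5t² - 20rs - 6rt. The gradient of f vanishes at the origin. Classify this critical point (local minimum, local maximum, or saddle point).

local minimum

The Hessian at the origin is H = [[46, -20, -6], [-20, 10, 0], [-6, 0, 10]].
Symmetric row and column elimination reduces H to a congruent diagonal form with pivots 46, 30/23, 4.
Counting signs: 3 positive.
H is positive definite, so the origin is a strict local minimum.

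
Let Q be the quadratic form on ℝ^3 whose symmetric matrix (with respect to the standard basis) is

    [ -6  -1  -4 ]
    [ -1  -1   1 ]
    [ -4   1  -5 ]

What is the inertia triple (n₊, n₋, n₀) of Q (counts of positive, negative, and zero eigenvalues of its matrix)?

Row-reducing A symmetrically gives the diagonal entries -6, -5/6, 1.
That gives 1 positive, 2 negative pivots.

(1, 2, 0)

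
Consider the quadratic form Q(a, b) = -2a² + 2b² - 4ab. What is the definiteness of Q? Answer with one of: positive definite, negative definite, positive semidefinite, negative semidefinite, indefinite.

The associated matrix is A = [[-2, -2], [-2, 2]].
Symmetric row and column elimination reduces A to a congruent diagonal form with pivots -2, 4.
Counting signs: 1 positive, 1 negative.
Hence Q is indefinite.

indefinite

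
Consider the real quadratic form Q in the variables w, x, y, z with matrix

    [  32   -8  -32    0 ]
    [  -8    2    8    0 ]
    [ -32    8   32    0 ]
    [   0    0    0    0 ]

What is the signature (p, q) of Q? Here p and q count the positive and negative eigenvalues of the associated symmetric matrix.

Row-reducing A symmetrically gives the diagonal entries 32, 0, 0, 0.
Counting signs: 1 positive, 3 zero.

(1, 0)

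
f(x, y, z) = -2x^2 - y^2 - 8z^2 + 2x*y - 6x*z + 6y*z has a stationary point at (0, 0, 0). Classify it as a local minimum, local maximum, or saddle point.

The Hessian at the origin is H = [[-4, 2, -6], [2, -2, 6], [-6, 6, -16]].
Row-reducing H symmetrically gives the diagonal entries -4, -1, 2.
So there are 1 positive, 2 negative pivots.
H is indefinite, so the origin is a saddle point.

saddle point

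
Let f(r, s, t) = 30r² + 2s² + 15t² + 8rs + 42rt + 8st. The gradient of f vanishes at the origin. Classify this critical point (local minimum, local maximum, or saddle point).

saddle point

The Hessian at the origin is H = [[60, 8, 42], [8, 4, 8], [42, 8, 30]].
Row-reducing H symmetrically gives the diagonal entries 60, 44/15, -15/11.
So there are 2 positive, 1 negative pivots.
H is indefinite, so the origin is a saddle point.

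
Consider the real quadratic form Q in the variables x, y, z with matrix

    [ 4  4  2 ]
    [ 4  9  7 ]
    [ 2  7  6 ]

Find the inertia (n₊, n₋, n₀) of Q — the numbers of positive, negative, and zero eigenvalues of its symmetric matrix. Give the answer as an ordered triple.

(2, 0, 1)

Symmetric row and column elimination reduces A to a congruent diagonal form with pivots 4, 5, 0.
So there are 2 positive, 1 zero pivots.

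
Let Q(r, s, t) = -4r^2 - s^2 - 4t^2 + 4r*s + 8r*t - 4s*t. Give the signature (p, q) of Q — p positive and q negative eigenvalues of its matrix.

(0, 1)

The symmetric matrix is A = [[-4, 2, 4], [2, -1, -2], [4, -2, -4]].
Symmetric row and column elimination reduces A to a congruent diagonal form with pivots -4, 0, 0.
That gives 1 negative, 2 zero pivots.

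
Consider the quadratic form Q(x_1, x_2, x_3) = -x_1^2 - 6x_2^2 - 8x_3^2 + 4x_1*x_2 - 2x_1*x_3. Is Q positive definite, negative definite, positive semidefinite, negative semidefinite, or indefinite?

negative definite

The symmetric matrix of Q is A = [[-1, 2, -1], [2, -6, 0], [-1, 0, -8]].
Leading principal minors: Δ_1 = -1, Δ_2 = 2, Δ_3 = -10.
The signs alternate starting with Δ_1 < 0, so by Sylvester's criterion Q is negative definite.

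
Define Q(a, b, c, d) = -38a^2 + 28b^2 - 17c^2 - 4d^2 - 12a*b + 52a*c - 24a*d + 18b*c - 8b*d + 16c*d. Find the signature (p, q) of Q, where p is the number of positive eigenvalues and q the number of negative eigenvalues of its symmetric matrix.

(2, 2)

Write A = [[-38, -6, 26, -12], [-6, 28, 9, -4], [26, 9, -17, 8], [-12, -4, 8, -4]].
Applying the same elementary operations to the rows and columns of A produces a congruent diagonal matrix with entries -38, 550/19, -21/550, 4/21.
So there are 2 positive, 2 negative pivots.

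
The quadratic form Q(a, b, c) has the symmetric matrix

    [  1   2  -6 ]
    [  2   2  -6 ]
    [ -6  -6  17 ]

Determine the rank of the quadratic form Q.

Row-reducing A symmetrically gives the diagonal entries 1, -2, -1.
That gives 1 positive, 2 negative pivots.
The rank is the number of nonzero pivots: 3.

3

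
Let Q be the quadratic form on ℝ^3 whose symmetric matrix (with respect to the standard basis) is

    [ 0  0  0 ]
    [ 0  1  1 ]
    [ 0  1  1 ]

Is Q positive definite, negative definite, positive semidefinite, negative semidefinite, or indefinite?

positive semidefinite

Congruent diagonalization of A (simultaneous row and column reduction) yields pivots 0, 1, 0.
That gives 1 positive, 2 zero pivots.
Hence Q is positive semidefinite.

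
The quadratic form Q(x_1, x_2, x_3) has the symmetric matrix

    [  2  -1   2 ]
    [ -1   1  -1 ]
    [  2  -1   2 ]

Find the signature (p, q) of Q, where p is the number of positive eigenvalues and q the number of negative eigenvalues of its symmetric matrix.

Congruent diagonalization of A (simultaneous row and column reduction) yields pivots 2, 1/2, 0.
Counting signs: 2 positive, 1 zero.

(2, 0)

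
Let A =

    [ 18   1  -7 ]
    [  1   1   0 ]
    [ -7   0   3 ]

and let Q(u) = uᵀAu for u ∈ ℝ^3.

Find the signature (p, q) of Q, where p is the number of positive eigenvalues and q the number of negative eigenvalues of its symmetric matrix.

Congruent diagonalization of A (simultaneous row and column reduction) yields pivots 18, 17/18, 2/17.
Counting signs: 3 positive.

(3, 0)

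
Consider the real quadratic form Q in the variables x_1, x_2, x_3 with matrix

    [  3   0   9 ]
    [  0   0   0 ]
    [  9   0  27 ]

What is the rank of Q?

Applying the same elementary operations to the rows and columns of A produces a congruent diagonal matrix with entries 3, 0, 0.
That gives 1 positive, 2 zero pivots.
The rank is the number of nonzero pivots: 1.

1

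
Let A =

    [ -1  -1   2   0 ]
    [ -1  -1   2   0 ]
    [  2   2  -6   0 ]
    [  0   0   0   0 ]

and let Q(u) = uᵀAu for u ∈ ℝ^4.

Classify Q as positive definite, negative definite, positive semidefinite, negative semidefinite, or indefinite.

Congruent diagonalization of A (simultaneous row and column reduction) yields pivots -1, 0, -2, 0.
That gives 2 negative, 2 zero pivots.
Hence Q is negative semidefinite.

negative semidefinite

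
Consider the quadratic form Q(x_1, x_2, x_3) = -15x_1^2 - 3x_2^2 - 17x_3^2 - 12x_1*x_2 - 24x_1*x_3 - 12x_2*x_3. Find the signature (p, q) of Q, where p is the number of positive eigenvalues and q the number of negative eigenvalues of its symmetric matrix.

Write A = [[-15, -6, -12], [-6, -3, -6], [-12, -6, -17]].
Row-reducing A symmetrically gives the diagonal entries -15, -3/5, -5.
That gives 3 negative pivots.

(0, 3)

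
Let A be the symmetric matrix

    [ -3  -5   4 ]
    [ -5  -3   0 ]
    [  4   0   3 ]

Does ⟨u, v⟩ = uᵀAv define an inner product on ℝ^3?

Applying the same elementary operations to the rows and columns of A produces a congruent diagonal matrix with entries -3, 16/3, 0.
That gives 1 positive, 1 negative, 1 zero pivots.
Hence Q is indefinite.
⟨·,·⟩ is an inner product exactly when A is positive definite.

no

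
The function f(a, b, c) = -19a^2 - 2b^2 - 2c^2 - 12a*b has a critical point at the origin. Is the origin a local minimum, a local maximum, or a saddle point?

local maximum

The Hessian at the origin is H = [[-38, -12, 0], [-12, -4, 0], [0, 0, -4]].
Applying the same elementary operations to the rows and columns of H produces a congruent diagonal matrix with entries -38, -4/19, -4.
Counting signs: 3 negative.
H is negative definite, so the origin is a strict local maximum.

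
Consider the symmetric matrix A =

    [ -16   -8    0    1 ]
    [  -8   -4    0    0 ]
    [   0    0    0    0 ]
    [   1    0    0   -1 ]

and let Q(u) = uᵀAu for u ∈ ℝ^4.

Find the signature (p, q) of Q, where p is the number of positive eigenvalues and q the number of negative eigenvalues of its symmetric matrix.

By Sylvester's law of inertia any congruent diagonalization of A has 1 positive, 2 negative and 1 zero entries.

(1, 2)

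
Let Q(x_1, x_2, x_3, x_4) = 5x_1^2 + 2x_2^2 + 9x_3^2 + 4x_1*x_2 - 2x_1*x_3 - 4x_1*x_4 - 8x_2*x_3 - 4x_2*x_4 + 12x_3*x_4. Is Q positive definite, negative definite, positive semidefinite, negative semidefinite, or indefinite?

indefinite

Write A = [[5, 2, -1, -2], [2, 2, -4, -2], [-1, -4, 9, 6], [-2, -2, 6, 0]].
Congruent diagonalization of A (simultaneous row and column reduction) yields pivots 5, 6/5, -2, 0.
Counting signs: 2 positive, 1 negative, 1 zero.
Hence Q is indefinite.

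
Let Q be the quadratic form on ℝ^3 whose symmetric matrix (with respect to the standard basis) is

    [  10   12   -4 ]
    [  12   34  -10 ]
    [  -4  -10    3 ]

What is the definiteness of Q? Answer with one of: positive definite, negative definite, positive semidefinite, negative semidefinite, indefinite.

Row-reducing A symmetrically gives the diagonal entries 10, 98/5, 1/49.
That gives 3 positive pivots.
Hence Q is positive definite.

positive definite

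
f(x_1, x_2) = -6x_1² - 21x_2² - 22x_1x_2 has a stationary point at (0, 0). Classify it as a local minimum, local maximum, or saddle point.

local maximum

The Hessian at the origin is H = [[-12, -22], [-22, -42]].
det H = -12·-42 − (-22)² = 20 > 0 and H[1,1] = -12 < 0, so H is negative definite.
Therefore the origin is a local maximum.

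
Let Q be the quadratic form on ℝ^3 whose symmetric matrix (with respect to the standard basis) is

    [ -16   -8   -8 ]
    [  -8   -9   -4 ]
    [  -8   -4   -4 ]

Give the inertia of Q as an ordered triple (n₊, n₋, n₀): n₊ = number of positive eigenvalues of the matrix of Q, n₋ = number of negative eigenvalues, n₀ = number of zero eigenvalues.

Congruent diagonalization of A (simultaneous row and column reduction) yields pivots -16, -5, 0.
That gives 2 negative, 1 zero pivots.

(0, 2, 1)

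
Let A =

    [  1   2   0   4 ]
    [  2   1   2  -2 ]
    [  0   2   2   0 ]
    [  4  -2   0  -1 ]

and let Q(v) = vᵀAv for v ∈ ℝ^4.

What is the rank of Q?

4

Congruent diagonalization of A (simultaneous row and column reduction) yields pivots 1, -3, 10/3, 3.
Counting signs: 3 positive, 1 negative.
The rank is the number of nonzero pivots: 4.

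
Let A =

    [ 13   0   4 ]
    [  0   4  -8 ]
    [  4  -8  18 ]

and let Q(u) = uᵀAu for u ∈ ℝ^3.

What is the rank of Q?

Row-reducing A symmetrically gives the diagonal entries 13, 4, 10/13.
So there are 3 positive pivots.
The rank is the number of nonzero pivots: 3.

3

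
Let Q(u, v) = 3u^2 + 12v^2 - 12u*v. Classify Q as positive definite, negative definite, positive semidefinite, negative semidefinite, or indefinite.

positive semidefinite

The associated matrix is A = [[3, -6], [-6, 12]].
Symmetric row and column elimination reduces A to a congruent diagonal form with pivots 3, 0.
So there are 1 positive, 1 zero pivots.
Hence Q is positive semidefinite.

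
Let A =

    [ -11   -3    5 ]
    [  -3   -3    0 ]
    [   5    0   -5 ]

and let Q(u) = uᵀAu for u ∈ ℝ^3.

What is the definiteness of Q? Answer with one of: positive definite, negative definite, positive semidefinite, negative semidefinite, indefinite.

negative definite

An LDLᵀ factorisation of A has diagonal entries -11, -24/11, -15/8.
That gives 3 negative pivots.
Hence Q is negative definite.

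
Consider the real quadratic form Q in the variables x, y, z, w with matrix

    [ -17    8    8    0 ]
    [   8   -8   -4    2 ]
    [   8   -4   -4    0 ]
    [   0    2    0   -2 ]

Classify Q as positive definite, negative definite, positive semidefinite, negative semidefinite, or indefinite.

negative definite

An LDLᵀ factorisation of A has diagonal entries -17, -72/17, -2/9, -1.
So there are 4 negative pivots.
Hence Q is negative definite.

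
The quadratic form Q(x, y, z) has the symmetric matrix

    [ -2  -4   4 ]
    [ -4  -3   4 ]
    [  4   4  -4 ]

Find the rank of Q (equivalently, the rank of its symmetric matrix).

An LDLᵀ factorisation of A has diagonal entries -2, 5, 4/5.
That gives 2 positive, 1 negative pivots.
The rank is the number of nonzero pivots: 3.

3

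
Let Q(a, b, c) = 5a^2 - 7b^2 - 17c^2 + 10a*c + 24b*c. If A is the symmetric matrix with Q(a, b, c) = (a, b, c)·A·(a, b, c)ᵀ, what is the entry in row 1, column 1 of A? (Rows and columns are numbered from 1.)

The coefficient of a^2 in Q is 5, and that is exactly A[1,1].

5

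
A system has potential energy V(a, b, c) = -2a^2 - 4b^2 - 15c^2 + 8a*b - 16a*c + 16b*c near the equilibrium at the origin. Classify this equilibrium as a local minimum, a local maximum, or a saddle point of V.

saddle point

The Hessian at the origin is H = [[-4, 8, -16], [8, -8, 16], [-16, 16, -30]].
An LDLᵀ factorisation of H has diagonal entries -4, 8, 2.
Counting signs: 2 positive, 1 negative.
H is indefinite, so the origin is a saddle point.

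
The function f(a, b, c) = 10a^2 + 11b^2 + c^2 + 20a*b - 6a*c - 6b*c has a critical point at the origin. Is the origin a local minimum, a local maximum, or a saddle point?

local minimum

The Hessian at the origin is H = [[20, 20, -6], [20, 22, -6], [-6, -6, 2]].
Symmetric row and column elimination reduces H to a congruent diagonal form with pivots 20, 2, 1/5.
Counting signs: 3 positive.
H is positive definite, so the origin is a strict local minimum.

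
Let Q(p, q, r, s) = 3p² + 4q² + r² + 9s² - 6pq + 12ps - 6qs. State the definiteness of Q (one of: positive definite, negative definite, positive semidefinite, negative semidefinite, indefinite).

indefinite

Write A = [[3, -3, 0, 6], [-3, 4, 0, -3], [0, 0, 1, 0], [6, -3, 0, 9]].
Symmetric row and column elimination reduces A to a congruent diagonal form with pivots 3, 1, 1, -12.
Counting signs: 3 positive, 1 negative.
Hence Q is indefinite.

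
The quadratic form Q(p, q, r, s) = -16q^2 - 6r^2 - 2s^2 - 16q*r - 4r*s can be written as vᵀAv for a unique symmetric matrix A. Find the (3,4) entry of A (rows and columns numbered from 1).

The coefficient of r·s in Q is -4. For a symmetric A this equals A[3,4] + A[4,3] = 2·A[3,4].
So A[3,4] = -4/2 = -2.

-2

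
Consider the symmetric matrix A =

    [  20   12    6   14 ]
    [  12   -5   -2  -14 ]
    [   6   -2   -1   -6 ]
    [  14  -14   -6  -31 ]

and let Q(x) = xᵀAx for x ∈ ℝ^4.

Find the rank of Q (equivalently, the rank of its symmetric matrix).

4

Symmetric row and column elimination reduces A to a congruent diagonal form with pivots 20, -61/5, -14/61, 5/14.
Counting signs: 2 positive, 2 negative.
The rank is the number of nonzero pivots: 4.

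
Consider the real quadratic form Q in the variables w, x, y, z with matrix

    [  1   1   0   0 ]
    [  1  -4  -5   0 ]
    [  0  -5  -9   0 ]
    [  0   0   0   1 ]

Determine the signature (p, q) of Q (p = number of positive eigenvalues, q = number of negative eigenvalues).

Symmetric row and column elimination reduces A to a congruent diagonal form with pivots 1, -5, -4, 1.
Counting signs: 2 positive, 2 negative.

(2, 2)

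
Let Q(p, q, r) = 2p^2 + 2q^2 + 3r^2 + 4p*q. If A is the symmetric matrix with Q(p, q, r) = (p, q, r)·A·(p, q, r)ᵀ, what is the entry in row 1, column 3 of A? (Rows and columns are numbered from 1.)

0

The coefficient of p·r in Q is 0. For a symmetric A this equals A[1,3] + A[3,1] = 2·A[1,3].
So A[1,3] = 0/2 = 0.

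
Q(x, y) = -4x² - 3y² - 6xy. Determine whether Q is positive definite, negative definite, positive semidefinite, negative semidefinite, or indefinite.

The symmetric matrix is A = [[-4, -3], [-3, -3]].
Row-reducing A symmetrically gives the diagonal entries -4, -3/4.
That gives 2 negative pivots.
Hence Q is negative definite.

negative definite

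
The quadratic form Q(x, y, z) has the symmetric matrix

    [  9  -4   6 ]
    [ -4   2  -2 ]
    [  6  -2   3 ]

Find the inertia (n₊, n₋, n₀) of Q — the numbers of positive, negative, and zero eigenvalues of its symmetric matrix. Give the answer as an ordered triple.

Row-reducing A symmetrically gives the diagonal entries 9, 2/9, -3.
Counting signs: 2 positive, 1 negative.

(2, 1, 0)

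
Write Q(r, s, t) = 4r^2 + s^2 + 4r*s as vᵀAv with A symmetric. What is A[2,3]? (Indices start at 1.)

The coefficient of s·t in Q is 0. For a symmetric A this equals A[2,3] + A[3,2] = 2·A[2,3].
So A[2,3] = 0/2 = 0.

0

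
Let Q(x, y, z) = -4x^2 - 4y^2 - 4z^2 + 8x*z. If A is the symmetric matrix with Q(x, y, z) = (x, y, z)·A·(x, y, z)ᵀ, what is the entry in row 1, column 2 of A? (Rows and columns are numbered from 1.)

The coefficient of x·y in Q is 0. For a symmetric A this equals A[1,2] + A[2,1] = 2·A[1,2].
So A[1,2] = 0/2 = 0.

0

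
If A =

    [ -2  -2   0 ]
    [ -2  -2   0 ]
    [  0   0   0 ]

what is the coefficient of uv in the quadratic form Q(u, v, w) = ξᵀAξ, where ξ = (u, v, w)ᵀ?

-4

The coefficient of uv is A[1,2] + A[2,1] = 2·(-2) = -4.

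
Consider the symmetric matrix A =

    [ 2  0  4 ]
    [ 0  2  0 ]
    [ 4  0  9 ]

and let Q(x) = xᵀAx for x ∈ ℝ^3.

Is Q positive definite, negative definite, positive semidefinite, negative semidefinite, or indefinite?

Row-reducing A symmetrically gives the diagonal entries 2, 2, 1.
So there are 3 positive pivots.
Hence Q is positive definite.

positive definite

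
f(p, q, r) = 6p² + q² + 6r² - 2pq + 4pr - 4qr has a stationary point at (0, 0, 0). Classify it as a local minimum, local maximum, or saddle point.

local minimum

The Hessian at the origin is H = [[12, -2, 4], [-2, 2, -4], [4, -4, 12]].
An LDLᵀ factorisation of H has diagonal entries 12, 5/3, 4.
Counting signs: 3 positive.
H is positive definite, so the origin is a strict local minimum.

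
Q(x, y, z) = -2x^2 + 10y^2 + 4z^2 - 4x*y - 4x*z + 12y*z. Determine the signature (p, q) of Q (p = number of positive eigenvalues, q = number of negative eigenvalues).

The associated matrix is A = [[-2, -2, -2], [-2, 10, 6], [-2, 6, 4]].
Applying the same elementary operations to the rows and columns of A produces a congruent diagonal matrix with entries -2, 12, 2/3.
Counting signs: 2 positive, 1 negative.

(2, 1)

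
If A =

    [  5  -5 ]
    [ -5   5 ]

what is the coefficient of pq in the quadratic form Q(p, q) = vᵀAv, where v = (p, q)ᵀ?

-10

The coefficient of pq is A[1,2] + A[2,1] = 2·(-5) = -10.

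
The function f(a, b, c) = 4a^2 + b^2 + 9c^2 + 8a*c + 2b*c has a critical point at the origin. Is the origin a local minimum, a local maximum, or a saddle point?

The Hessian at the origin is H = [[8, 0, 8], [0, 2, 2], [8, 2, 18]].
Applying the same elementary operations to the rows and columns of H produces a congruent diagonal matrix with entries 8, 2, 8.
That gives 3 positive pivots.
H is positive definite, so the origin is a strict local minimum.

local minimum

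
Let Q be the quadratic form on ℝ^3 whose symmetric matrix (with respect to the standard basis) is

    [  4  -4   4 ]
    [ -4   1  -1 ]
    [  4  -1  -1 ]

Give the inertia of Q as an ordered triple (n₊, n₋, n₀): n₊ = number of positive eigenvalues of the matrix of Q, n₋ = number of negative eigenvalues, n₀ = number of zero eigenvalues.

Congruent diagonalization of A (simultaneous row and column reduction) yields pivots 4, -3, -2.
That gives 1 positive, 2 negative pivots.

(1, 2, 0)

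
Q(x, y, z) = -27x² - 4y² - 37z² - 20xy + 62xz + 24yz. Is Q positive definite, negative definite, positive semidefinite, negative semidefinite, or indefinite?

The associated matrix is A = [[-27, -10, 31], [-10, -4, 12], [31, 12, -37]].
Symmetric row and column elimination reduces A to a congruent diagonal form with pivots -27, -8/27, -1/2.
Counting signs: 3 negative.
Hence Q is negative definite.

negative definite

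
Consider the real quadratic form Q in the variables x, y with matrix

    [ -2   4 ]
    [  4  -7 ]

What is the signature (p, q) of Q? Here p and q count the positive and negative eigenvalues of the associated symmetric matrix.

(1, 1)

Symmetric row and column elimination reduces A to a congruent diagonal form with pivots -2, 1.
Counting signs: 1 positive, 1 negative.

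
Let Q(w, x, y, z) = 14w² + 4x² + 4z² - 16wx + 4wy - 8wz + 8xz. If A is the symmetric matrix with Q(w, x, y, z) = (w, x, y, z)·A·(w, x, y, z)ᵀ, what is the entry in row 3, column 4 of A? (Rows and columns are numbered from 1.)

0

The coefficient of y·z in Q is 0. For a symmetric A this equals A[3,4] + A[4,3] = 2·A[3,4].
So A[3,4] = 0/2 = 0.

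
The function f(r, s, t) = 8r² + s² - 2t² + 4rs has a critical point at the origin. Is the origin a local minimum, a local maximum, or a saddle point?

The Hessian at the origin is H = [[16, 4, 0], [4, 2, 0], [0, 0, -4]].
Symmetric row and column elimination reduces H to a congruent diagonal form with pivots 16, 1, -4.
That gives 2 positive, 1 negative pivots.
H is indefinite, so the origin is a saddle point.

saddle point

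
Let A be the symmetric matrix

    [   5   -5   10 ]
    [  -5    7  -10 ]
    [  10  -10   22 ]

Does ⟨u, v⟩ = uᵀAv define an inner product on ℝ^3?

Leading principal minors: Δ_1 = 5, Δ_2 = 10, Δ_3 = 20.
All leading principal minors are positive, so by Sylvester's criterion Q is positive definite.
⟨·,·⟩ is an inner product exactly when A is positive definite.

yes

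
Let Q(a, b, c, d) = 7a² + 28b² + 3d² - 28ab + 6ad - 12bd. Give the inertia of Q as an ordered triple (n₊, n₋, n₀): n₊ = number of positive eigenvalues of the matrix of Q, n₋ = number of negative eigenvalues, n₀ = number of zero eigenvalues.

The symmetric matrix is A = [[7, -14, 0, 3], [-14, 28, 0, -6], [0, 0, 0, 0], [3, -6, 0, 3]].
Symmetric row and column elimination reduces A to a congruent diagonal form with pivots 7, 0, 0, 12/7.
Counting signs: 2 positive, 2 zero.

(2, 0, 2)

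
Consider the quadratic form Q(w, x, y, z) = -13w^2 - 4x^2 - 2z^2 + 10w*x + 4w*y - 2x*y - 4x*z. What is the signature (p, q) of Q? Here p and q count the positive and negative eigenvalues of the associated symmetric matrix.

(1, 3)

The symmetric matrix is A = [[-13, 5, 2, 0], [5, -4, -1, -2], [2, -1, 0, 0], [0, -2, 0, -2]].
Congruent diagonalization of A (simultaneous row and column reduction) yields pivots -13, -27/13, 1/3, -2/9.
That gives 1 positive, 3 negative pivots.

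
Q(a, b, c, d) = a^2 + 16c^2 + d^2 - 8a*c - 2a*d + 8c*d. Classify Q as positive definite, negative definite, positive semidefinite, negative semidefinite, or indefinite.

positive semidefinite

The associated matrix is A = [[1, 0, -4, -1], [0, 0, 0, 0], [-4, 0, 16, 4], [-1, 0, 4, 1]].
Row-reducing A symmetrically gives the diagonal entries 1, 0, 0, 0.
That gives 1 positive, 3 zero pivots.
Hence Q is positive semidefinite.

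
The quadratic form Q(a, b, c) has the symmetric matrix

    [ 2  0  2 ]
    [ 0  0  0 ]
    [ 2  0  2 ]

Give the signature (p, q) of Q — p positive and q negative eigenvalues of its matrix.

Row-reducing A symmetrically gives the diagonal entries 2, 0, 0.
Counting signs: 1 positive, 2 zero.

(1, 0)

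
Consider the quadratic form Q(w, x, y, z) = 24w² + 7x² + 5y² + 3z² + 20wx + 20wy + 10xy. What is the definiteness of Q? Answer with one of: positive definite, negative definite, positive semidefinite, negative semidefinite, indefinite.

positive definite

Write A = [[24, 10, 10, 0], [10, 7, 5, 0], [10, 5, 5, 0], [0, 0, 0, 3]].
An LDLᵀ factorisation of A has diagonal entries 24, 17/6, 10/17, 3.
So there are 4 positive pivots.
Hence Q is positive definite.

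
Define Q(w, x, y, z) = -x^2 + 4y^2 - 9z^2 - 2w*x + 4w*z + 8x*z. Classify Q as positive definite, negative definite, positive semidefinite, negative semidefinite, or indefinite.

indefinite

The symmetric matrix is A = [[0, -1, 0, 2], [-1, -1, 0, 4], [0, 0, 4, 0], [2, 4, 0, -9]].
A is congruent to a diagonal matrix with 3 positive, 1 negative and 0 zero entries, so Q is indefinite.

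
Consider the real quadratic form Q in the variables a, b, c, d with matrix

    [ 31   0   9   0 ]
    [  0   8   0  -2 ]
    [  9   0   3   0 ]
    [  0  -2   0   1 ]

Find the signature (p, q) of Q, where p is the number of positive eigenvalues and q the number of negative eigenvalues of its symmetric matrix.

(4, 0)

An LDLᵀ factorisation of A has diagonal entries 31, 8, 12/31, 1/2.
Counting signs: 4 positive.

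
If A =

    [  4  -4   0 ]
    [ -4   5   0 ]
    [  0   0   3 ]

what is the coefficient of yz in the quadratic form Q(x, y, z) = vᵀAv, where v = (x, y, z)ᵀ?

The coefficient of yz is A[2,3] + A[3,2] = 2·0 = 0.

0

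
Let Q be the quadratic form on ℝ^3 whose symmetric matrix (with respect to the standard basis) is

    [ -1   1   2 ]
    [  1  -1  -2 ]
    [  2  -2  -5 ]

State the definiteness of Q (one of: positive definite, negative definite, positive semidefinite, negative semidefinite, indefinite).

Congruent diagonalization of A (simultaneous row and column reduction) yields pivots -1, 0, -1.
Counting signs: 2 negative, 1 zero.
Hence Q is negative semidefinite.

negative semidefinite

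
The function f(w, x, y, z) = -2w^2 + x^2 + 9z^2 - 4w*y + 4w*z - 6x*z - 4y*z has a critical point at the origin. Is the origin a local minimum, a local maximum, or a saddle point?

The Hessian at the origin is H = [[-4, 0, -4, 4], [0, 2, 0, -6], [-4, 0, 0, -4], [4, -6, -4, 18]].
Row-reducing H symmetrically gives the diagonal entries -4, 2, 4, -12.
That gives 2 positive, 2 negative pivots.
H is indefinite, so the origin is a saddle point.

saddle point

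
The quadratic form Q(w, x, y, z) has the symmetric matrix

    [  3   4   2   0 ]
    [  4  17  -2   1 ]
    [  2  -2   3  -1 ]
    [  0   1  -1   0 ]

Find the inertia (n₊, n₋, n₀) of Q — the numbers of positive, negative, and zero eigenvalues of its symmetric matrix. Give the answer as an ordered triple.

Row-reducing A symmetrically gives the diagonal entries 3, 35/3, -1/5, 12/7.
Counting signs: 3 positive, 1 negative.

(3, 1, 0)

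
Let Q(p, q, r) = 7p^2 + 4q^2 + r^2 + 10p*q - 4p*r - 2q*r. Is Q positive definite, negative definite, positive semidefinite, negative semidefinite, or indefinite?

positive semidefinite

The associated matrix is A = [[7, 5, -2], [5, 4, -1], [-2, -1, 1]].
Row-reducing A symmetrically gives the diagonal entries 7, 3/7, 0.
So there are 2 positive, 1 zero pivots.
Hence Q is positive semidefinite.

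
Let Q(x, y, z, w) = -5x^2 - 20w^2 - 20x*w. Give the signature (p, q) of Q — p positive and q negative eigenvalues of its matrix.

(0, 1)

The associated matrix is A = [[-5, 0, 0, -10], [0, 0, 0, 0], [0, 0, 0, 0], [-10, 0, 0, -20]].
Row-reducing A symmetrically gives the diagonal entries -5, 0, 0, 0.
So there are 1 negative, 3 zero pivots.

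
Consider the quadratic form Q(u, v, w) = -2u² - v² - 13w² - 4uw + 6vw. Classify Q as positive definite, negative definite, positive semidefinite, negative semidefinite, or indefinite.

The associated matrix is A = [[-2, 0, -2], [0, -1, 3], [-2, 3, -13]].
Congruent diagonalization of A (simultaneous row and column reduction) yields pivots -2, -1, -2.
So there are 3 negative pivots.
Hence Q is negative definite.

negative definite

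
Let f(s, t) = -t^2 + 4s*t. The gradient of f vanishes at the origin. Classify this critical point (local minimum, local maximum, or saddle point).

saddle point

The Hessian at the origin is H = [[0, 4], [4, -2]].
det H = 0·-2 − (4)² = -16 < 0, so H is indefinite.
Therefore the origin is a saddle point.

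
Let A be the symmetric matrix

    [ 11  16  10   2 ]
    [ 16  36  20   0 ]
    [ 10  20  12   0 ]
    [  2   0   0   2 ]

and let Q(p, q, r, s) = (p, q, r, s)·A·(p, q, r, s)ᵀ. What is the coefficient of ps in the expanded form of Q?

4

The coefficient of ps is A[1,4] + A[4,1] = 2·2 = 4.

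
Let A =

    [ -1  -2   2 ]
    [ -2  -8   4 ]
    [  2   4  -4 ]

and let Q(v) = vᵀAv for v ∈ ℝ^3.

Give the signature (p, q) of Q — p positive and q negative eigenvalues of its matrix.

Row-reducing A symmetrically gives the diagonal entries -1, -4, 0.
That gives 2 negative, 1 zero pivots.

(0, 2)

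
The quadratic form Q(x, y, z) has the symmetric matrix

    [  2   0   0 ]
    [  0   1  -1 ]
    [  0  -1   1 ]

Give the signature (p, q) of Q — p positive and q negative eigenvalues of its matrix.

(2, 0)

Row-reducing A symmetrically gives the diagonal entries 2, 1, 0.
So there are 2 positive, 1 zero pivots.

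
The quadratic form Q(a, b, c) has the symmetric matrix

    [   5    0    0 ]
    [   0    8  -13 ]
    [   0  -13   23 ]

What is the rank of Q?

Symmetric row and column elimination reduces A to a congruent diagonal form with pivots 5, 8, 15/8.
So there are 3 positive pivots.
The rank is the number of nonzero pivots: 3.

3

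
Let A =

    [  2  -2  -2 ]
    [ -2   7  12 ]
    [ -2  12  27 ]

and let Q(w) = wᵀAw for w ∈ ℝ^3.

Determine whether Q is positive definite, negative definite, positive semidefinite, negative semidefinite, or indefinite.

Row-reducing A symmetrically gives the diagonal entries 2, 5, 5.
That gives 3 positive pivots.
Hence Q is positive definite.

positive definite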